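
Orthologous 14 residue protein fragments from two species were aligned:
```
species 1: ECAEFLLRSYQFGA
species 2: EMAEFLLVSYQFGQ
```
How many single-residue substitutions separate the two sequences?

The sequences differ at residues 2, 8, 14 (1-based) — 3 in total.

3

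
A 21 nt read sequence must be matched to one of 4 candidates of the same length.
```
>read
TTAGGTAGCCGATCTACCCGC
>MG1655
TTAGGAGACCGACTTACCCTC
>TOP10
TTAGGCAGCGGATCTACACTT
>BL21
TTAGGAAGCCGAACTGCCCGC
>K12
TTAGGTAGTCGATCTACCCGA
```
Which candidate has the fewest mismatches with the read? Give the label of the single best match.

K12

MG1655 differs at 6 positions; TOP10 differs at 5 positions; BL21 differs at 3 positions; K12 differs at 2 positions. The closest is K12.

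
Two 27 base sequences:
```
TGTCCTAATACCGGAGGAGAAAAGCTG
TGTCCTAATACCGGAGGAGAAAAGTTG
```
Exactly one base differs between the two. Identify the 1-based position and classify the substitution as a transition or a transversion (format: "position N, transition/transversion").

The sequences differ only at position 25: C→T (pyrimidine→pyrimidine), a transition.

position 25, transition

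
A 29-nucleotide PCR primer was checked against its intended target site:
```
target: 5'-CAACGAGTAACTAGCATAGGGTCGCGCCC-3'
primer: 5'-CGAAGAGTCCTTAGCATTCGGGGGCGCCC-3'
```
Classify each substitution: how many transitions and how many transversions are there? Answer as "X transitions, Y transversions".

Mismatches (1-based):
base 2: A→G (purine→purine, transition)
base 4: C→A (pyrimidine→purine, transversion)
base 9: A→C (purine→pyrimidine, transversion)
base 10: A→C (purine→pyrimidine, transversion)
base 11: C→T (pyrimidine→pyrimidine, transition)
base 18: A→T (purine→pyrimidine, transversion)
base 19: G→C (purine→pyrimidine, transversion)
base 22: T→G (pyrimidine→purine, transversion)
base 23: C→G (pyrimidine→purine, transversion)

2 transitions, 7 transversions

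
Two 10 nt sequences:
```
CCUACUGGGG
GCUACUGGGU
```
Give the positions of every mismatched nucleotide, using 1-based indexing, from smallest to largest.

1, 10

Differences at position 1 (C→G), position 10 (G→U).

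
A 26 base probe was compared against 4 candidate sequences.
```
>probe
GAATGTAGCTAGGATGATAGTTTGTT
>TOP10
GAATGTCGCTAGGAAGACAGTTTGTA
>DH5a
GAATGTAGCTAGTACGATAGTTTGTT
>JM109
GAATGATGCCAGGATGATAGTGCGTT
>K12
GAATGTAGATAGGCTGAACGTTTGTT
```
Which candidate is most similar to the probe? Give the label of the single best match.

TOP10 differs at 4 positions; DH5a differs at 2 positions; JM109 differs at 5 positions; K12 differs at 4 positions. The closest is DH5a.

DH5a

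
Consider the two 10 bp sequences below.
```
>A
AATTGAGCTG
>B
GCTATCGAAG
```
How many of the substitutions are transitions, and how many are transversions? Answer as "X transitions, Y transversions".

1 transition, 6 transversions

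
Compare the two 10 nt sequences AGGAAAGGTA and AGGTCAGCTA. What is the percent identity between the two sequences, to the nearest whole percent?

70%

3 positions differ (4, 5, 8), so 7 of 10 match: 7/10 = 70%.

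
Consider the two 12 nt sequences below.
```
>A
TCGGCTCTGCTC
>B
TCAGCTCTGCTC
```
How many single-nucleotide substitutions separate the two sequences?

1

Mismatches (1-based): site 3: G→A.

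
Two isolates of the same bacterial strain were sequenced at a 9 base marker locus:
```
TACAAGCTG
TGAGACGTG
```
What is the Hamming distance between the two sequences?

5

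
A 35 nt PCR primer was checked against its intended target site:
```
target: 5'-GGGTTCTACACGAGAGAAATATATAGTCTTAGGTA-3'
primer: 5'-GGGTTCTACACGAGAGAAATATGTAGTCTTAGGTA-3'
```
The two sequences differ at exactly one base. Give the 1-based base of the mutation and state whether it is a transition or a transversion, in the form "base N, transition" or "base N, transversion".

base 23, transition

Base 23 changes A→G. A is a purine and G is a purine, so this is a transition.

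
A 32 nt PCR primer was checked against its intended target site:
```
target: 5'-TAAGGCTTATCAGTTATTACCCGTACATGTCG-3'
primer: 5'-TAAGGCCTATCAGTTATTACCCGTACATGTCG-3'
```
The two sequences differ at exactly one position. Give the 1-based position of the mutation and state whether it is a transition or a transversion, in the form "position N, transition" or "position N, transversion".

The sequences differ only at position 7: T→C (pyrimidine→pyrimidine), a transition.

position 7, transition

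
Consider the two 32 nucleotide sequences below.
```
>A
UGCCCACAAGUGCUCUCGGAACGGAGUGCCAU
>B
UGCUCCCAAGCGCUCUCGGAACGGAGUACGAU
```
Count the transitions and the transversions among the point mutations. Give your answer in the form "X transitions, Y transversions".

3 transitions, 2 transversions

Transitions (purine↔purine or pyrimidine↔pyrimidine): 4 C→U, 11 U→C, 28 G→A.
Transversions (purine↔pyrimidine): 6 A→C, 30 C→G.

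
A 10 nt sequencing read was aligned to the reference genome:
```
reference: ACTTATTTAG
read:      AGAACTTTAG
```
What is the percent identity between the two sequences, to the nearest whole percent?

60%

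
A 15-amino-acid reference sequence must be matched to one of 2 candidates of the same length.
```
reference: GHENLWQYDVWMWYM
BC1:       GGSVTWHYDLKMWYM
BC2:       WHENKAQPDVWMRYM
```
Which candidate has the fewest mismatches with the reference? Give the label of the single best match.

BC1 differs at 7 residues; BC2 differs at 5 residues. The closest is BC2.

BC2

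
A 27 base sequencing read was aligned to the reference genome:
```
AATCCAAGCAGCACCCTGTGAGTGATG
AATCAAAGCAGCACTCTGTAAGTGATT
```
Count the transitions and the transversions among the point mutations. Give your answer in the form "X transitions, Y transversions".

Mismatches (1-based):
position 5: C→A (pyrimidine→purine, transversion)
position 15: C→T (pyrimidine→pyrimidine, transition)
position 20: G→A (purine→purine, transition)
position 27: G→T (purine→pyrimidine, transversion)

2 transitions, 2 transversions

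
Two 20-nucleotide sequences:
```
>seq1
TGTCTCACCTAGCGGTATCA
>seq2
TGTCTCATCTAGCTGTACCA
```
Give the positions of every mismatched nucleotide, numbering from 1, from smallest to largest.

8, 14, 18

Differences at position 8 (C→T), position 14 (G→T), position 18 (T→C).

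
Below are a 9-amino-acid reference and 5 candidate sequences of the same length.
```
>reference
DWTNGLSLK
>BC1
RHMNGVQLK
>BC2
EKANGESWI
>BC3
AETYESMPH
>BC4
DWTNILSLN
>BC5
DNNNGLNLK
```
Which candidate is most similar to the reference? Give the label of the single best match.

BC4

BC1 differs at 5 positions; BC2 differs at 6 positions; BC3 differs at 8 positions; BC4 differs at 2 positions; BC5 differs at 3 positions. The closest is BC4.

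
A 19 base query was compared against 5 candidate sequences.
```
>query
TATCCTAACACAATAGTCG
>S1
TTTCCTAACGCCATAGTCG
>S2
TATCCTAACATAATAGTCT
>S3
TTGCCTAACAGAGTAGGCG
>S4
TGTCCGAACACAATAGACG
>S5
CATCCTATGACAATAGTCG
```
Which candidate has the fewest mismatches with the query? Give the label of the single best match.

S1 differs at 3 positions; S2 differs at 2 positions; S3 differs at 5 positions; S4 differs at 3 positions; S5 differs at 3 positions. The closest is S2.

S2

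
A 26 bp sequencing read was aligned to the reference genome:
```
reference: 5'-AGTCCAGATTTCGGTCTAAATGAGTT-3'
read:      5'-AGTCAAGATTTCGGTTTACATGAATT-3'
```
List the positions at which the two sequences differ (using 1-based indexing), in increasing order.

5, 16, 19, 24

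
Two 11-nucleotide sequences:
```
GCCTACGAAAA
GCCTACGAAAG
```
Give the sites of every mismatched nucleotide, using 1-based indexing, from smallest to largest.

11

Scanning 1-based: 11: A/G.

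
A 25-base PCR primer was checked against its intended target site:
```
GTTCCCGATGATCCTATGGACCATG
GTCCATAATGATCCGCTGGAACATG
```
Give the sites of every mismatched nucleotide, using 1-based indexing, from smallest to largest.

3, 5, 6, 7, 15, 16, 21

Differences at site 3 (T→C), site 5 (C→A), site 6 (C→T), site 7 (G→A), site 15 (T→G), site 16 (A→C), site 21 (C→A).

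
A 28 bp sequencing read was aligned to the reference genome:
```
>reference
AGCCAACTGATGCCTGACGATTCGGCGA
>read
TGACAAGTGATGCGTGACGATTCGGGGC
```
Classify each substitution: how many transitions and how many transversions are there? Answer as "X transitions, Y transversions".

Transitions (purine↔purine or pyrimidine↔pyrimidine): none.
Transversions (purine↔pyrimidine): 1 A→T, 3 C→A, 7 C→G, 14 C→G, 26 C→G, 28 A→C.

0 transitions, 6 transversions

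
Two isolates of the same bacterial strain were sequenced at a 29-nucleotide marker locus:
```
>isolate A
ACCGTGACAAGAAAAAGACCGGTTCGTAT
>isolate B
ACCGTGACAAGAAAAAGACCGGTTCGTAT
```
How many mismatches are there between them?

0

The two sequences are identical at every position.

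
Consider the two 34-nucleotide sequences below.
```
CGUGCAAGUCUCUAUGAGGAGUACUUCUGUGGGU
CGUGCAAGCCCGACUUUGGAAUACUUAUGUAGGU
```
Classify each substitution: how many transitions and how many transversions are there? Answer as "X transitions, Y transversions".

4 transitions, 6 transversions

Transitions (purine↔purine or pyrimidine↔pyrimidine): 9 U→C, 11 U→C, 21 G→A, 31 G→A.
Transversions (purine↔pyrimidine): 12 C→G, 13 U→A, 14 A→C, 16 G→U, 17 A→U, 27 C→A.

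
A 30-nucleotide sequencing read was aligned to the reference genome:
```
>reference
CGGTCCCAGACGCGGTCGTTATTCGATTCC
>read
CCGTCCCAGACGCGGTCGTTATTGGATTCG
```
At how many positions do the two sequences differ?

3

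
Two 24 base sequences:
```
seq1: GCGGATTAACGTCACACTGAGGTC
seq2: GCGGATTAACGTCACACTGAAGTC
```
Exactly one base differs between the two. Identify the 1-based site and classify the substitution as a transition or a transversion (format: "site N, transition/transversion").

site 21, transition

Site 21 changes G→A. G is a purine and A is a purine, so this is a transition.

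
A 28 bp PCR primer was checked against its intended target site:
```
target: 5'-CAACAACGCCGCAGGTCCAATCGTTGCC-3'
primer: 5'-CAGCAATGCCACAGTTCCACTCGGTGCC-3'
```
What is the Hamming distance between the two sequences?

6

Comparing position by position, 6 positions differ: 3 (A/G), 7 (C/T), 11 (G/A), 15 (G/T), 20 (A/C), 24 (T/G).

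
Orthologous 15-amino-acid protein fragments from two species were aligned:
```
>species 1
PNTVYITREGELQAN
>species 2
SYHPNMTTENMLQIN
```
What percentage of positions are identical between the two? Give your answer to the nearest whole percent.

33%

Mismatches at positions 1, 2, 3, 4, 5, 6, 8, 10, 11, 14 (1-based): 10 of 15.
Identical positions: 5/15 = 33.33% → 33%.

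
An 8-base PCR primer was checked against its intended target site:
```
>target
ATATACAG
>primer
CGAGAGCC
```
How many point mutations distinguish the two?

6

Comparing position by position, 6 sites differ: 1 (A/C), 2 (T/G), 4 (T/G), 6 (C/G), 7 (A/C), 8 (G/C).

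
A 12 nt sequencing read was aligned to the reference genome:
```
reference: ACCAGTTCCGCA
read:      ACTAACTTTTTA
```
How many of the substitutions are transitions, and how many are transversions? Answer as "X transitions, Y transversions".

6 transitions, 1 transversion

Mismatches (1-based):
position 3: C→T (pyrimidine→pyrimidine, transition)
position 5: G→A (purine→purine, transition)
position 6: T→C (pyrimidine→pyrimidine, transition)
position 8: C→T (pyrimidine→pyrimidine, transition)
position 9: C→T (pyrimidine→pyrimidine, transition)
position 10: G→T (purine→pyrimidine, transversion)
position 11: C→T (pyrimidine→pyrimidine, transition)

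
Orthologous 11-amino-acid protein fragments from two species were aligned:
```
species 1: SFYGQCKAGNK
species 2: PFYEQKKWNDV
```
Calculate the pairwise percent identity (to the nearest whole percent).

36%

7 positions differ (1, 4, 6, 8, 9, 10, 11), so 4 of 11 match: 4/11 = 36.36%.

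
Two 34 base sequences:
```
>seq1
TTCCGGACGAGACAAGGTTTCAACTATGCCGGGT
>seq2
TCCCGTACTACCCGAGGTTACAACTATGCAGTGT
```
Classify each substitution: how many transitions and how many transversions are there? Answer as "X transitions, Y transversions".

Transitions (purine↔purine or pyrimidine↔pyrimidine): 2 T→C, 14 A→G.
Transversions (purine↔pyrimidine): 6 G→T, 9 G→T, 11 G→C, 12 A→C, 20 T→A, 30 C→A, 32 G→T.

2 transitions, 7 transversions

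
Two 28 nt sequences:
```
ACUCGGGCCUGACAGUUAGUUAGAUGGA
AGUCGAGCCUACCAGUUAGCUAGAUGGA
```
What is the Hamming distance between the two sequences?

5

Mismatches (1-based): base 2: C→G; base 6: G→A; base 11: G→A; base 12: A→C; base 20: U→C.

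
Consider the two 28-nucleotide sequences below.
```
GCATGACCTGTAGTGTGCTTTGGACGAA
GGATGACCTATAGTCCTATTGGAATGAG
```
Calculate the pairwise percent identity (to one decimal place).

10 positions differ (2, 10, 15, 16, 17, 18, 21, 23, 25, 28), so 18 of 28 match: 18/28 = 64.29%.

64.3%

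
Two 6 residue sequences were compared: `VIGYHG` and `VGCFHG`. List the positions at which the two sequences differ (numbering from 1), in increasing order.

Scanning 1-based: 2: I/G; 3: G/C; 4: Y/F.

2, 3, 4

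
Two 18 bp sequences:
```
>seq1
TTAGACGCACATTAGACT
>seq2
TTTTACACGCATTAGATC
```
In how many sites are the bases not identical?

6

Comparing position by position, 6 sites differ: 3 (A/T), 4 (G/T), 7 (G/A), 9 (A/G), 17 (C/T), 18 (T/C).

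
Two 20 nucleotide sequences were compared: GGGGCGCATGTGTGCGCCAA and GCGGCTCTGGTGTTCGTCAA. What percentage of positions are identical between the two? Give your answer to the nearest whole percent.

70%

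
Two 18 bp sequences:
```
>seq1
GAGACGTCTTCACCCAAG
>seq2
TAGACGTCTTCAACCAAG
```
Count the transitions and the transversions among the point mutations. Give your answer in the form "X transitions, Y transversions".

Transitions (purine↔purine or pyrimidine↔pyrimidine): none.
Transversions (purine↔pyrimidine): 1 G→T, 13 C→A.

0 transitions, 2 transversions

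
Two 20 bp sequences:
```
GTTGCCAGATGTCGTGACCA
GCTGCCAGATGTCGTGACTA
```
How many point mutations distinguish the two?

Comparing position by position, 2 sites differ: 2 (T/C), 19 (C/T).

2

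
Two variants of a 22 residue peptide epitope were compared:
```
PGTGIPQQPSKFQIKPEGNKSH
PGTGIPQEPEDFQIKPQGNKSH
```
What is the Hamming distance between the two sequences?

Comparing position by position, 4 positions differ: 8 (Q/E), 10 (S/E), 11 (K/D), 17 (E/Q).

4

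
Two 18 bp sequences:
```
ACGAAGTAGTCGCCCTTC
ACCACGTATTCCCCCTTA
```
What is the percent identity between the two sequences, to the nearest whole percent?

Mismatches at positions 3, 5, 9, 12, 18 (1-based): 5 of 18.
Identical positions: 13/18 = 72.22% → 72%.

72%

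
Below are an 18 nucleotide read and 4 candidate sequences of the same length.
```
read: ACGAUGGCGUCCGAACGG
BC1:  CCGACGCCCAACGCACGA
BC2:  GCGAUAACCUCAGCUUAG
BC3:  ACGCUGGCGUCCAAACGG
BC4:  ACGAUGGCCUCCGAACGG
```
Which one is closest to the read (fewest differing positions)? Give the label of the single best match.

BC4

Hamming distances to read — BC1: 8; BC2: 9; BC3: 2; BC4: 1.
Smallest is BC4 with 1 mismatch.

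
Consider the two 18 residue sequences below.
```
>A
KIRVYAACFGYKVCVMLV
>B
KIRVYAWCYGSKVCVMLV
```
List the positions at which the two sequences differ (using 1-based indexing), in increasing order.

Differences at position 7 (A→W), position 9 (F→Y), position 11 (Y→S).

7, 9, 11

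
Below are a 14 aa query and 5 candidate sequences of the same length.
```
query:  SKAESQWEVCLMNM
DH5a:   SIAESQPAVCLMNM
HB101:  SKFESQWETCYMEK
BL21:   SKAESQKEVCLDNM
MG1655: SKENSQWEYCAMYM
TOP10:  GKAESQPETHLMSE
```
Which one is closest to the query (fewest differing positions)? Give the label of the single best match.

BL21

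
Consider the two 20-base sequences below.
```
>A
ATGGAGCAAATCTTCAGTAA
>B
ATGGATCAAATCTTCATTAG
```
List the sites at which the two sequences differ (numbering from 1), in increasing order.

Differences at site 6 (G→T), site 17 (G→T), site 20 (A→G).

6, 17, 20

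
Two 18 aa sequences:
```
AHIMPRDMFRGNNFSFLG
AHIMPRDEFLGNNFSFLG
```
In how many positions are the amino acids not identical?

2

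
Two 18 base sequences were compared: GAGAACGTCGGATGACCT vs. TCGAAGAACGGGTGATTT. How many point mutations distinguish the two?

8

The sequences differ at bases 1, 2, 6, 7, 8, 12, 16, 17 (1-based) — 8 in total.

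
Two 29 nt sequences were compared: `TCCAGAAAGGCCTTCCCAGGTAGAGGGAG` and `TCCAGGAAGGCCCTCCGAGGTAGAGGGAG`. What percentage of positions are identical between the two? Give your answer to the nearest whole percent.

Mismatches at positions 6, 13, 17 (1-based): 3 of 29.
Identical positions: 26/29 = 89.66% → 90%.

90%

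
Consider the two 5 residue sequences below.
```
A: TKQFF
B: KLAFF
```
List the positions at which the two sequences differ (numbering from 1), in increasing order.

1, 2, 3

Differences at position 1 (T→K), position 2 (K→L), position 3 (Q→A).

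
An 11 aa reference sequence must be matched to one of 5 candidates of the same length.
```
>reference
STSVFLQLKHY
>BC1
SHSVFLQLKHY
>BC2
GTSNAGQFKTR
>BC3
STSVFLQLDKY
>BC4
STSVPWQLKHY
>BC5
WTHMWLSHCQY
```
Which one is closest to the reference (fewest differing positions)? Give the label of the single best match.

BC1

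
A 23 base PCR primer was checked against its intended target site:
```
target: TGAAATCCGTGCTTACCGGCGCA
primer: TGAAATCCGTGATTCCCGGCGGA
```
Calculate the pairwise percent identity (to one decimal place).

87.0%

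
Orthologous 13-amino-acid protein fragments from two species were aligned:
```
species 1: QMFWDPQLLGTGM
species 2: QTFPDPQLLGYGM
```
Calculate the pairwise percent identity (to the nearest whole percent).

77%

Mismatches at positions 2, 4, 11 (1-based): 3 of 13.
Identical positions: 10/13 = 76.92% → 77%.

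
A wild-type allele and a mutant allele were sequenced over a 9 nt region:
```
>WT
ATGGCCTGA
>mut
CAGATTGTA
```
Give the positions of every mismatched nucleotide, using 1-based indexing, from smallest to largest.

1, 2, 4, 5, 6, 7, 8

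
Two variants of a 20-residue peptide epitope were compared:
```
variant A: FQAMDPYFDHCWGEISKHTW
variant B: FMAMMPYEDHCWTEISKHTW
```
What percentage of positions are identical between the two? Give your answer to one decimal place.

80.0%

Mismatches at positions 2, 5, 8, 13 (1-based): 4 of 20.
Identical positions: 16/20 = 80% → 80.0%.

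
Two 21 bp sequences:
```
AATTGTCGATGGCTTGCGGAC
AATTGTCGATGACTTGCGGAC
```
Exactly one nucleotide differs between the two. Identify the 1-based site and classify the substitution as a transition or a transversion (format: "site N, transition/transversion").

site 12, transition

Site 12 changes G→A. G is a purine and A is a purine, so this is a transition.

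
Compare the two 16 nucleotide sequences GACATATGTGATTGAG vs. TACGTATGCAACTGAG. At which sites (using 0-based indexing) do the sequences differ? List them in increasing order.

0, 3, 8, 9, 11

Differences at site 0 (G→T), site 3 (A→G), site 8 (T→C), site 9 (G→A), site 11 (T→C).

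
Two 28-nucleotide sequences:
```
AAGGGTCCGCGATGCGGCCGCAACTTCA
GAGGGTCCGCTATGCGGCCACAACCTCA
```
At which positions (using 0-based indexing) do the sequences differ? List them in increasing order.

0, 10, 19, 24

Differences at position 0 (A→G), position 10 (G→T), position 19 (G→A), position 24 (T→C).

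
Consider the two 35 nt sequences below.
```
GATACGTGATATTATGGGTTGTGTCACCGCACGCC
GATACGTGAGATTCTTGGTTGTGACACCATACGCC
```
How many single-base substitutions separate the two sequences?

The sequences differ at sites 10, 14, 16, 24, 29, 30 (1-based) — 6 in total.

6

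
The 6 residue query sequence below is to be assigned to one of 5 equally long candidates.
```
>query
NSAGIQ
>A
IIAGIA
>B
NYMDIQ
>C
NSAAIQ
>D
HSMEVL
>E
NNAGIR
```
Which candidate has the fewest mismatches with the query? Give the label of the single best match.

C

A differs at 3 positions; B differs at 3 positions; C differs at 1 position; D differs at 5 positions; E differs at 2 positions. The closest is C.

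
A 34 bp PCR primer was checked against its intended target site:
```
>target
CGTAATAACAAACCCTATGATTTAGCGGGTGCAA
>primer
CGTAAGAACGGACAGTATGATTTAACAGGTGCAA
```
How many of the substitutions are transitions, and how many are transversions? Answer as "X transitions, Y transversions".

4 transitions, 3 transversions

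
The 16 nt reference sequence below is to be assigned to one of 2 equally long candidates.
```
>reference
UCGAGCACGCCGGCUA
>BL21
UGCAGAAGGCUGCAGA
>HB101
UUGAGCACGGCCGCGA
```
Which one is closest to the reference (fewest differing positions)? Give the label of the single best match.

HB101

Hamming distances to reference — BL21: 8; HB101: 4.
Smallest is HB101 with 4 mismatches.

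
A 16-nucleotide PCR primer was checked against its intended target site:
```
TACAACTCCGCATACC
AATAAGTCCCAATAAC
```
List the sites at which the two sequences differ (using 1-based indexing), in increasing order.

1, 3, 6, 10, 11, 15

Scanning 1-based: 1: T/A; 3: C/T; 6: C/G; 10: G/C; 11: C/A; 15: C/A.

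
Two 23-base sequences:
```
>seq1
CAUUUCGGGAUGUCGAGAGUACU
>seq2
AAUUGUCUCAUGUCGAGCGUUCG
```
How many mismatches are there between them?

9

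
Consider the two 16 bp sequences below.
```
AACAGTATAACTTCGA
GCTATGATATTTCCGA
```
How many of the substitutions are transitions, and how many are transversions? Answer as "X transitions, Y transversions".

4 transitions, 4 transversions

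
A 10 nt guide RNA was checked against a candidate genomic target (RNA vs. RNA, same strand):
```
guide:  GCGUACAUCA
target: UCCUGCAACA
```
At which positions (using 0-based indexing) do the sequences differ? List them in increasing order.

0, 2, 4, 7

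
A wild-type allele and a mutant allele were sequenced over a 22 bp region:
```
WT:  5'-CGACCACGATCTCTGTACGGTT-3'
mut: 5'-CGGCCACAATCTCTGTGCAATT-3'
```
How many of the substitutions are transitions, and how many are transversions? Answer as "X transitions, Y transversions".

5 transitions, 0 transversions

Transitions (purine↔purine or pyrimidine↔pyrimidine): 3 A→G, 8 G→A, 17 A→G, 19 G→A, 20 G→A.
Transversions (purine↔pyrimidine): none.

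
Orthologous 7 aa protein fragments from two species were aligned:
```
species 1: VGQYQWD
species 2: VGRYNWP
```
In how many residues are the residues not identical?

3

The sequences differ at residues 3, 5, 7 (1-based) — 3 in total.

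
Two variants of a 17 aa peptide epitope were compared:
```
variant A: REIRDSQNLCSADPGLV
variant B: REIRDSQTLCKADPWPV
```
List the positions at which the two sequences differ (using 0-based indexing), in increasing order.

7, 10, 14, 15

Scanning 0-based: 7: N/T; 10: S/K; 14: G/W; 15: L/P.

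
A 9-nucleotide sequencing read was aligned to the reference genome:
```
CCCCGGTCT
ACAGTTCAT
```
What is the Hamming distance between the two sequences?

7

Mismatches (1-based): base 1: C→A; base 3: C→A; base 4: C→G; base 5: G→T; base 6: G→T; base 7: T→C; base 8: C→A.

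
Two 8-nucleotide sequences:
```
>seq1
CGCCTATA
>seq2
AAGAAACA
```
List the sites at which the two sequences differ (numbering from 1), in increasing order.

1, 2, 3, 4, 5, 7

Differences at site 1 (C→A), site 2 (G→A), site 3 (C→G), site 4 (C→A), site 5 (T→A), site 7 (T→C).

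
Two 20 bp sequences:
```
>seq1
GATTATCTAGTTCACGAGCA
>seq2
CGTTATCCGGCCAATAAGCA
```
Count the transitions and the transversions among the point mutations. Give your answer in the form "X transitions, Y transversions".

7 transitions, 2 transversions

Transitions (purine↔purine or pyrimidine↔pyrimidine): 2 A→G, 8 T→C, 9 A→G, 11 T→C, 12 T→C, 15 C→T, 16 G→A.
Transversions (purine↔pyrimidine): 1 G→C, 13 C→A.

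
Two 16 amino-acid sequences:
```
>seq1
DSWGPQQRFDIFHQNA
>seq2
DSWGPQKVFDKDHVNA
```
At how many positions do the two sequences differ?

Comparing position by position, 5 positions differ: 7 (Q/K), 8 (R/V), 11 (I/K), 12 (F/D), 14 (Q/V).

5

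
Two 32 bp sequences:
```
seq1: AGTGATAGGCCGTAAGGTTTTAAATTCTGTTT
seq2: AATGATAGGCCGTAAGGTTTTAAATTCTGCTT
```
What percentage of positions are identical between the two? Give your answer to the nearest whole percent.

94%

Mismatches at positions 2, 30 (1-based): 2 of 32.
Identical positions: 30/32 = 93.75% → 94%.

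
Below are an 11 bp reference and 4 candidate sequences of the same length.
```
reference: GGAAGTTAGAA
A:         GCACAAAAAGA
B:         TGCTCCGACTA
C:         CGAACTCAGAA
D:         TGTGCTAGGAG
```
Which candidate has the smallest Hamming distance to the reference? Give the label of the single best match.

A differs at 7 sites; B differs at 8 sites; C differs at 3 sites; D differs at 7 sites. The closest is C.

C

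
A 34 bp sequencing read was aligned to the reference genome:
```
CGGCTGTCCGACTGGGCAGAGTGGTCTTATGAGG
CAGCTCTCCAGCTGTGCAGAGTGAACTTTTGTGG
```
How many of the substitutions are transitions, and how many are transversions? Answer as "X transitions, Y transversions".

Mismatches (1-based):
base 2: G→A (purine→purine, transition)
base 6: G→C (purine→pyrimidine, transversion)
base 10: G→A (purine→purine, transition)
base 11: A→G (purine→purine, transition)
base 15: G→T (purine→pyrimidine, transversion)
base 24: G→A (purine→purine, transition)
base 25: T→A (pyrimidine→purine, transversion)
base 29: A→T (purine→pyrimidine, transversion)
base 32: A→T (purine→pyrimidine, transversion)

4 transitions, 5 transversions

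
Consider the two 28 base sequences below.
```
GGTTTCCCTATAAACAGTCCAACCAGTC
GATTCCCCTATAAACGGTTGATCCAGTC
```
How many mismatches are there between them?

The sequences differ at bases 2, 5, 16, 19, 20, 22 (1-based) — 6 in total.

6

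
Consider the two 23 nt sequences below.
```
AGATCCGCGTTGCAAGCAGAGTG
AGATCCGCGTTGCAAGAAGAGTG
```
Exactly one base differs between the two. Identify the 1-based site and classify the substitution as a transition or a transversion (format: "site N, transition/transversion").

The sequences differ only at site 17: C→A (pyrimidine→purine), a transversion.

site 17, transversion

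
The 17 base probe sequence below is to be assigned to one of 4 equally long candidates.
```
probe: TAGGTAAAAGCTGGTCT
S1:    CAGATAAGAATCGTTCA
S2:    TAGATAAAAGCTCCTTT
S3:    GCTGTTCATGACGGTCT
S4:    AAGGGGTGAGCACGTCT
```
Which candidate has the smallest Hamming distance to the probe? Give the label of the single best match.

S1 differs at 8 bases; S2 differs at 4 bases; S3 differs at 8 bases; S4 differs at 7 bases. The closest is S2.

S2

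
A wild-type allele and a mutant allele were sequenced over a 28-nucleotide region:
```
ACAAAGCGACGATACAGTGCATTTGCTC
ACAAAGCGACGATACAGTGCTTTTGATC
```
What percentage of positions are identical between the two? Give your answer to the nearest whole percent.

93%

2 positions differ (21, 26), so 26 of 28 match: 26/28 = 92.86%.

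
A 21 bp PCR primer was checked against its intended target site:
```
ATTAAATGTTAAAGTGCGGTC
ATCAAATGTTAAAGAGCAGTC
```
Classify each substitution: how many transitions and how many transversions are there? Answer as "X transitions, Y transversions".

Transitions (purine↔purine or pyrimidine↔pyrimidine): 3 T→C, 18 G→A.
Transversions (purine↔pyrimidine): 15 T→A.

2 transitions, 1 transversion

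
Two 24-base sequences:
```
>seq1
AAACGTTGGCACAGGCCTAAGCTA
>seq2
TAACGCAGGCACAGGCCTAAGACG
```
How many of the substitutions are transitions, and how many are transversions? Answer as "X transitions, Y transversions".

Mismatches (1-based):
base 1: A→T (purine→pyrimidine, transversion)
base 6: T→C (pyrimidine→pyrimidine, transition)
base 7: T→A (pyrimidine→purine, transversion)
base 22: C→A (pyrimidine→purine, transversion)
base 23: T→C (pyrimidine→pyrimidine, transition)
base 24: A→G (purine→purine, transition)

3 transitions, 3 transversions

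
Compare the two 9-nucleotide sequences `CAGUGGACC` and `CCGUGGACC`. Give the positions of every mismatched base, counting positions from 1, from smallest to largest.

2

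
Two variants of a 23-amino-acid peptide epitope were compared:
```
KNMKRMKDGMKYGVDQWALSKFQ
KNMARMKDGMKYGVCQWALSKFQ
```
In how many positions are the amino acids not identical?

2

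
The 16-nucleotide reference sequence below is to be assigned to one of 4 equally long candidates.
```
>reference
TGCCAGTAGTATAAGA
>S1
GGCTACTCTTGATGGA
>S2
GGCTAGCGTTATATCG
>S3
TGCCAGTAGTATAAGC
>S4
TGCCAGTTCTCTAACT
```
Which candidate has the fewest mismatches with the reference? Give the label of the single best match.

S3

S1 differs at 9 positions; S2 differs at 8 positions; S3 differs at 1 position; S4 differs at 5 positions. The closest is S3.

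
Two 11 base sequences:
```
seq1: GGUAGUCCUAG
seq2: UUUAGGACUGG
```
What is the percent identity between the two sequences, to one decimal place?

54.5%

Mismatches at positions 1, 2, 6, 7, 10 (1-based): 5 of 11.
Identical positions: 6/11 = 54.55% → 54.5%.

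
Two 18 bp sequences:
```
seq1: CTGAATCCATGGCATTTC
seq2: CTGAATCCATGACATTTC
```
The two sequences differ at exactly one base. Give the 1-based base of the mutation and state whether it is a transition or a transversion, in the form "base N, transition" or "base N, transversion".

The sequences differ only at base 12: G→A (purine→purine), a transition.

base 12, transition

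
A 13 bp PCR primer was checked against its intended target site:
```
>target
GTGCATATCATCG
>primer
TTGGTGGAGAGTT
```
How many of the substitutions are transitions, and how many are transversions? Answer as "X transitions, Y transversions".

Mismatches (1-based):
base 1: G→T (purine→pyrimidine, transversion)
base 4: C→G (pyrimidine→purine, transversion)
base 5: A→T (purine→pyrimidine, transversion)
base 6: T→G (pyrimidine→purine, transversion)
base 7: A→G (purine→purine, transition)
base 8: T→A (pyrimidine→purine, transversion)
base 9: C→G (pyrimidine→purine, transversion)
base 11: T→G (pyrimidine→purine, transversion)
base 12: C→T (pyrimidine→pyrimidine, transition)
base 13: G→T (purine→pyrimidine, transversion)

2 transitions, 8 transversions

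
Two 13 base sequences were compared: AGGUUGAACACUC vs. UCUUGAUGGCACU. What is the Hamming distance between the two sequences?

The sequences differ at bases 1, 2, 3, 5, 6, 7, 8, 9, 10, 11, 12, 13 (1-based) — 12 in total.

12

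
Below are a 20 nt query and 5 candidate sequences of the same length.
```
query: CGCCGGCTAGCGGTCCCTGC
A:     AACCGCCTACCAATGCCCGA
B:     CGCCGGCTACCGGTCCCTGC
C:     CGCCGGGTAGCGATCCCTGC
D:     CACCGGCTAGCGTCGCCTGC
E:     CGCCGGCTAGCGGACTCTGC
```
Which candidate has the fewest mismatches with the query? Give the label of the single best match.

B

A differs at 9 sites; B differs at 1 site; C differs at 2 sites; D differs at 4 sites; E differs at 2 sites. The closest is B.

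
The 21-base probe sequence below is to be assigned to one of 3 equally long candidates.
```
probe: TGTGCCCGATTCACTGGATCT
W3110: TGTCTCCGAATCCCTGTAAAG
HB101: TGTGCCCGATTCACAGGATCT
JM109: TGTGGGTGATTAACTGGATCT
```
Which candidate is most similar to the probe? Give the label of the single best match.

HB101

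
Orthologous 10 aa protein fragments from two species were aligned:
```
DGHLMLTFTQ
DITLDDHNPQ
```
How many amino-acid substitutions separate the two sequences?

7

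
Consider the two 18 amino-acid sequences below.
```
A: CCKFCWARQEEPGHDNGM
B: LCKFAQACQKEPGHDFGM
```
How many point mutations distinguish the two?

6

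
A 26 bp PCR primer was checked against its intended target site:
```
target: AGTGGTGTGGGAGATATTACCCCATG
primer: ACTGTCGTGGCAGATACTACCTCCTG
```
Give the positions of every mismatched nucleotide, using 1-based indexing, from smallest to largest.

2, 5, 6, 11, 17, 22, 24

Differences at position 2 (G→C), position 5 (G→T), position 6 (T→C), position 11 (G→C), position 17 (T→C), position 22 (C→T), position 24 (A→C).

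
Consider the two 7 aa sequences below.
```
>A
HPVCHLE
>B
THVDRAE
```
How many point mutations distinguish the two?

5

The sequences differ at residues 1, 2, 4, 5, 6 (1-based) — 5 in total.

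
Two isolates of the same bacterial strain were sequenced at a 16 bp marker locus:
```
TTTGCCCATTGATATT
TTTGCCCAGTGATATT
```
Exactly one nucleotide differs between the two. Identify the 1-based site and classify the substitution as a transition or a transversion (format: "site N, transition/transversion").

Site 9 changes T→G. T is a pyrimidine and G is a purine, so this is a transversion.

site 9, transversion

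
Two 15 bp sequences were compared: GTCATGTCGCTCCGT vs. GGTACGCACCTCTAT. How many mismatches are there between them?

Comparing position by position, 8 sites differ: 2 (T/G), 3 (C/T), 5 (T/C), 7 (T/C), 8 (C/A), 9 (G/C), 13 (C/T), 14 (G/A).

8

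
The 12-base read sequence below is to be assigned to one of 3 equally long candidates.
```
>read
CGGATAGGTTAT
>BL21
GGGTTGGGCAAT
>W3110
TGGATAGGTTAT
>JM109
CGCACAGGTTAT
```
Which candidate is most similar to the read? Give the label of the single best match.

Hamming distances to read — BL21: 5; W3110: 1; JM109: 2.
Smallest is W3110 with 1 mismatch.

W3110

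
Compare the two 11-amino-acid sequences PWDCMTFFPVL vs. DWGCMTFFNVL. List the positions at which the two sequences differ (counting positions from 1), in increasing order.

1, 3, 9

Scanning 1-based: 1: P/D; 3: D/G; 9: P/N.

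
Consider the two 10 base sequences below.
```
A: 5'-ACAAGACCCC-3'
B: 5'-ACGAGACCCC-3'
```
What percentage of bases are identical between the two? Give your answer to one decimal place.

1 position differs (3), so 9 of 10 match: 9/10 = 90%.

90.0%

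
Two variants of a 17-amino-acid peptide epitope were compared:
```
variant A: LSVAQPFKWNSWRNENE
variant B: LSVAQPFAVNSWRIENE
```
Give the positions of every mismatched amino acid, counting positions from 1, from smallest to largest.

Scanning 1-based: 8: K/A; 9: W/V; 14: N/I.

8, 9, 14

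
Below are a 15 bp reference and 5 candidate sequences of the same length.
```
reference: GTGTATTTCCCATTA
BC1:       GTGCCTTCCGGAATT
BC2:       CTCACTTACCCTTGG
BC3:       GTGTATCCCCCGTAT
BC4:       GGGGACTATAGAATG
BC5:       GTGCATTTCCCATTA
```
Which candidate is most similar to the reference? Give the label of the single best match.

BC1 differs at 7 sites; BC2 differs at 8 sites; BC3 differs at 5 sites; BC4 differs at 9 sites; BC5 differs at 1 site. The closest is BC5.

BC5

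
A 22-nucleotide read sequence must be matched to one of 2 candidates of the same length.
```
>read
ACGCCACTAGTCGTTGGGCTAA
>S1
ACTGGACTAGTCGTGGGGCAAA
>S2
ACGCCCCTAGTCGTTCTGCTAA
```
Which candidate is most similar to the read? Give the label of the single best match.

S2

Hamming distances to read — S1: 5; S2: 3.
Smallest is S2 with 3 mismatches.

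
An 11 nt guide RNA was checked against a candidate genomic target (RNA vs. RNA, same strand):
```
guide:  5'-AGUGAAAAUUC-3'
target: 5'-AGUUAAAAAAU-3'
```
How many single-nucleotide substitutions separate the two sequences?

4

Mismatches (1-based): position 4: G→U; position 9: U→A; position 10: U→A; position 11: C→U.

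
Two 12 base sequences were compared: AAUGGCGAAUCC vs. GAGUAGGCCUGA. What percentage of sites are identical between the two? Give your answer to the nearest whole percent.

25%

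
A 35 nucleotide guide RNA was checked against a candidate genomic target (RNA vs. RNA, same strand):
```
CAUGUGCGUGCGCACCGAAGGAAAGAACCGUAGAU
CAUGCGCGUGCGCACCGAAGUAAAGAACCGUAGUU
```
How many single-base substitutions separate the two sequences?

3

Comparing position by position, 3 sites differ: 5 (U/C), 21 (G/U), 34 (A/U).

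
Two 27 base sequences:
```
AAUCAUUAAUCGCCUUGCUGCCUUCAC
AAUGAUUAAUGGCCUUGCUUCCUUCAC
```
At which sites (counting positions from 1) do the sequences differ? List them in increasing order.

Scanning 1-based: 4: C/G; 11: C/G; 20: G/U.

4, 11, 20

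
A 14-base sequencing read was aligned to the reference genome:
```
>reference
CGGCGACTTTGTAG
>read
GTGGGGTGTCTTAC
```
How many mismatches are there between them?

9

Comparing position by position, 9 bases differ: 1 (C/G), 2 (G/T), 4 (C/G), 6 (A/G), 7 (C/T), 8 (T/G), 10 (T/C), 11 (G/T), 14 (G/C).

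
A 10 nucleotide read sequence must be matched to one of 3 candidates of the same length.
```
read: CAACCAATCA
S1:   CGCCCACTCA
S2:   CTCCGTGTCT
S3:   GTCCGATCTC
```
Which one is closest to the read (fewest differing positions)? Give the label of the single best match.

S1

S1 differs at 3 positions; S2 differs at 6 positions; S3 differs at 8 positions. The closest is S1.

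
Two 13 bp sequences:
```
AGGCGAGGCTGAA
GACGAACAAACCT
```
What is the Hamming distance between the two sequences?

The sequences differ at positions 1, 2, 3, 4, 5, 7, 8, 9, 10, 11, 12, 13 (1-based) — 12 in total.

12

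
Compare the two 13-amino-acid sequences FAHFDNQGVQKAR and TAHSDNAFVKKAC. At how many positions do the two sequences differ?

6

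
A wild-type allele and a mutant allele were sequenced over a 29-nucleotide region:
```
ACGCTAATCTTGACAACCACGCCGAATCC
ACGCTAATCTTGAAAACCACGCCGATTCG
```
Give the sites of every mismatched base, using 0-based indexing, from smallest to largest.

Differences at site 13 (C→A), site 25 (A→T), site 28 (C→G).

13, 25, 28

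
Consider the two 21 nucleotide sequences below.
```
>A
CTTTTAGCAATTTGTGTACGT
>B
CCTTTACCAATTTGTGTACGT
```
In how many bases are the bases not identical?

The sequences differ at bases 2, 7 (1-based) — 2 in total.

2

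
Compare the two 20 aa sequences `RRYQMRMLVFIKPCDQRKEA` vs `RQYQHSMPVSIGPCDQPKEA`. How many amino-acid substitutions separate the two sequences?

7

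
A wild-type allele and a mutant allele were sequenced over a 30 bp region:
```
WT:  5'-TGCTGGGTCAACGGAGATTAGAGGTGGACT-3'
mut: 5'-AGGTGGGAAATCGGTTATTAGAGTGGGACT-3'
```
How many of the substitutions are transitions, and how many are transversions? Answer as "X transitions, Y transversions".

Mismatches (1-based):
site 1: T→A (pyrimidine→purine, transversion)
site 3: C→G (pyrimidine→purine, transversion)
site 8: T→A (pyrimidine→purine, transversion)
site 9: C→A (pyrimidine→purine, transversion)
site 11: A→T (purine→pyrimidine, transversion)
site 15: A→T (purine→pyrimidine, transversion)
site 16: G→T (purine→pyrimidine, transversion)
site 24: G→T (purine→pyrimidine, transversion)
site 25: T→G (pyrimidine→purine, transversion)

0 transitions, 9 transversions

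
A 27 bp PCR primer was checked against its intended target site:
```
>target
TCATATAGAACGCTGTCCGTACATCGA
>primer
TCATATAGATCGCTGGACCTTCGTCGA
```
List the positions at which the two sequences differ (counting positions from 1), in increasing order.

Differences at position 10 (A→T), position 16 (T→G), position 17 (C→A), position 19 (G→C), position 21 (A→T), position 23 (A→G).

10, 16, 17, 19, 21, 23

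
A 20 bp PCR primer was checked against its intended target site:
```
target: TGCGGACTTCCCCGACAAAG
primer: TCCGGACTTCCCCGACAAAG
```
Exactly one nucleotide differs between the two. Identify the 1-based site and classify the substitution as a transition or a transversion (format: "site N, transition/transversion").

Site 2 changes G→C. G is a purine and C is a pyrimidine, so this is a transversion.

site 2, transversion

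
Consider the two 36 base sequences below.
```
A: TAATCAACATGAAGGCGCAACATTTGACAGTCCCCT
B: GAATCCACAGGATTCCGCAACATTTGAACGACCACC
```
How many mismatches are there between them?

11

Comparing position by position, 11 positions differ: 1 (T/G), 6 (A/C), 10 (T/G), 13 (A/T), 14 (G/T), 15 (G/C), 28 (C/A), 29 (A/C), 31 (T/A), 34 (C/A), 36 (T/C).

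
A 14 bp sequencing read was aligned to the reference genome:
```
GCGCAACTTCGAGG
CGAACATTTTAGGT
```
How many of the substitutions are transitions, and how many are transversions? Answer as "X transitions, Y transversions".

5 transitions, 5 transversions

Mismatches (1-based):
base 1: G→C (purine→pyrimidine, transversion)
base 2: C→G (pyrimidine→purine, transversion)
base 3: G→A (purine→purine, transition)
base 4: C→A (pyrimidine→purine, transversion)
base 5: A→C (purine→pyrimidine, transversion)
base 7: C→T (pyrimidine→pyrimidine, transition)
base 10: C→T (pyrimidine→pyrimidine, transition)
base 11: G→A (purine→purine, transition)
base 12: A→G (purine→purine, transition)
base 14: G→T (purine→pyrimidine, transversion)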